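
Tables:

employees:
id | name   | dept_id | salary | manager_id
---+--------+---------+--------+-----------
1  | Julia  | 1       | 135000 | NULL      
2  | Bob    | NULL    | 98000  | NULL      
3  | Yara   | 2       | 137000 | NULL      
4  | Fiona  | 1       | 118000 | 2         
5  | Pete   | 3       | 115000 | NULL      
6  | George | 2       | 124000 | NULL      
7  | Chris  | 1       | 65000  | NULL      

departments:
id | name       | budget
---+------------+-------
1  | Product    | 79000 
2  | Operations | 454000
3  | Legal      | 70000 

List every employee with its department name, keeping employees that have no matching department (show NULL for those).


LEFT JOIN keeps every row from employees (the left table); where dept_id has no match in departments, the department columns become NULL. Walk through each employee:
  - employee 1 (Julia): dept_id=1 -> matches Product
  - employee 2 (Bob): dept_id=NULL, no match -> kept with NULL
  - employee 3 (Yara): dept_id=2 -> matches Operations
  - employee 4 (Fiona): dept_id=1 -> matches Product
  - employee 5 (Pete): dept_id=3 -> matches Legal
  - employee 6 (George): dept_id=2 -> matches Operations
  - employee 7 (Chris): dept_id=1 -> matches Product
All 7 rows appear; 1 has NULL department.

SQL:
SELECT a.name, b.name AS department
FROM employees a
LEFT JOIN departments b ON a.dept_id = b.id

Result:
name   | department
-------+-----------
Julia  | Product   
Bob    | NULL      
Yara   | Operations
Fiona  | Product   
Pete   | Legal     
George | Operations
Chris  | Product   


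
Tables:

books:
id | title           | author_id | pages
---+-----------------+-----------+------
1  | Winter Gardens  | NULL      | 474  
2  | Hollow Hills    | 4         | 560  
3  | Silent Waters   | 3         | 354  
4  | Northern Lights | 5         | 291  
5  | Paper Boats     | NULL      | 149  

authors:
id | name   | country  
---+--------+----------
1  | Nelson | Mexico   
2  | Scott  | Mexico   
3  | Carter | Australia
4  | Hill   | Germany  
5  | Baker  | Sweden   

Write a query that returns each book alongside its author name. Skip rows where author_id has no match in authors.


INNER JOIN keeps only books rows whose author_id matches an id in authors. Walk through each book:
  - book 1 (Winter Gardens): author_id=NULL, no match -> dropped
  - book 2 (Hollow Hills): author_id=4 -> matches Hill
  - book 3 (Silent Waters): author_id=3 -> matches Carter
  - book 4 (Northern Lights): author_id=5 -> matches Baker
  - book 5 (Paper Boats): author_id=NULL, no match -> dropped
So 2 of 5 rows are dropped.

SQL:
SELECT a.title, b.name AS author
FROM books a
INNER JOIN authors b ON a.author_id = b.id

Result:
title           | author
----------------+-------
Hollow Hills    | Hill  
Silent Waters   | Carter
Northern Lights | Baker 


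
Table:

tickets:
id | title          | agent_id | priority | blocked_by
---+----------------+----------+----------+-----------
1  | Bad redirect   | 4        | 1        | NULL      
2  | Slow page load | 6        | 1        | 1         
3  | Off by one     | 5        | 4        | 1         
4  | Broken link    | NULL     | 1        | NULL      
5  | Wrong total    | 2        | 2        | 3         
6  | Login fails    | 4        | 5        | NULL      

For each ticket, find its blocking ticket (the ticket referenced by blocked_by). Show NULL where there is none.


This is a self-join: tickets is joined to a second copy of itself, matching each row's blocked_by to another row's id. Use LEFT JOIN so rows with blocked_by=NULL are kept.
  - ticket 1 (Bad redirect): blocked_by=NULL -> NULL
  - ticket 2 (Slow page load): blocked_by=1 -> Bad redirect
  - ticket 3 (Off by one): blocked_by=1 -> Bad redirect
  - ticket 4 (Broken link): blocked_by=NULL -> NULL
  - ticket 5 (Wrong total): blocked_by=3 -> Off by one
  - ticket 6 (Login fails): blocked_by=NULL -> NULL

SQL:
SELECT a.title AS item, b.title AS blocked_by
FROM tickets a
LEFT JOIN tickets b ON a.blocked_by = b.id

Result:
item           | blocked_by  
---------------+-------------
Bad redirect   | NULL        
Slow page load | Bad redirect
Off by one     | Bad redirect
Broken link    | NULL        
Wrong total    | Off by one  
Login fails    | NULL        


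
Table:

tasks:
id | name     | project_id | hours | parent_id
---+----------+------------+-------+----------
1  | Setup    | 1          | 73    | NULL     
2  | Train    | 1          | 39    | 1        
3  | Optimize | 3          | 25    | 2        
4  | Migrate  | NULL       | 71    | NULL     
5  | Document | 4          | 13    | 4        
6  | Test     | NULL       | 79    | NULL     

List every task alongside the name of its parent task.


This is a self-join: tasks is joined to a second copy of itself, matching each row's parent_id to another row's id. Use LEFT JOIN so rows with parent_id=NULL are kept.
  - task 1 (Setup): parent_id=NULL -> NULL
  - task 2 (Train): parent_id=1 -> Setup
  - task 3 (Optimize): parent_id=2 -> Train
  - task 4 (Migrate): parent_id=NULL -> NULL
  - task 5 (Document): parent_id=4 -> Migrate
  - task 6 (Test): parent_id=NULL -> NULL

SQL:
SELECT a.name AS item, b.name AS parent
FROM tasks a
LEFT JOIN tasks b ON a.parent_id = b.id

Result:
item     | parent 
---------+--------
Setup    | NULL   
Train    | Setup  
Optimize | Train  
Migrate  | NULL   
Document | Migrate
Test     | NULL   


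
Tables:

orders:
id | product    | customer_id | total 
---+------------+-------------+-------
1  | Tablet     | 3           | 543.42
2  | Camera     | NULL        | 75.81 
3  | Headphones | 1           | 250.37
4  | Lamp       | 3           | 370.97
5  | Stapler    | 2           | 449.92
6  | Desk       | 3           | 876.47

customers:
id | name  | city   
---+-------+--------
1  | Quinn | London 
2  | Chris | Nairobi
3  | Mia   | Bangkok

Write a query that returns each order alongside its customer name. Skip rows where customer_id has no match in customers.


INNER JOIN keeps only orders rows whose customer_id matches an id in customers. Walk through each order:
  - order 1 (Tablet): customer_id=3 -> matches Mia
  - order 2 (Camera): customer_id=NULL, no match -> dropped
  - order 3 (Headphones): customer_id=1 -> matches Quinn
  - order 4 (Lamp): customer_id=3 -> matches Mia
  - order 5 (Stapler): customer_id=2 -> matches Chris
  - order 6 (Desk): customer_id=3 -> matches Mia
So 1 of 6 rows is dropped.

SQL:
SELECT a.product, b.name AS customer
FROM orders a
INNER JOIN customers b ON a.customer_id = b.id

Result:
product    | customer
-----------+---------
Tablet     | Mia     
Headphones | Quinn   
Lamp       | Mia     
Stapler    | Chris   
Desk       | Mia     


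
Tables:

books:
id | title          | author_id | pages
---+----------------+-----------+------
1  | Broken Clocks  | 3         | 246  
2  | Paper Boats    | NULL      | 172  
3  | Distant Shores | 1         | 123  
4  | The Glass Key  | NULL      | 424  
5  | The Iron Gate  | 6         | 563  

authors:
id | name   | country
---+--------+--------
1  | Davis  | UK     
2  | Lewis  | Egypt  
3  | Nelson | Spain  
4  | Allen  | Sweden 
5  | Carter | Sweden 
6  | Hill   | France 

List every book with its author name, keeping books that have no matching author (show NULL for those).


LEFT JOIN keeps every row from books (the left table); where author_id has no match in authors, the author columns become NULL. Walk through each book:
  - book 1 (Broken Clocks): author_id=3 -> matches Nelson
  - book 2 (Paper Boats): author_id=NULL, no match -> kept with NULL
  - book 3 (Distant Shores): author_id=1 -> matches Davis
  - book 4 (The Glass Key): author_id=NULL, no match -> kept with NULL
  - book 5 (The Iron Gate): author_id=6 -> matches Hill
All 5 rows appear; 2 have NULL author.

SQL:
SELECT a.title, b.name AS author
FROM books a
LEFT JOIN authors b ON a.author_id = b.id

Result:
title          | author
---------------+-------
Broken Clocks  | Nelson
Paper Boats    | NULL  
Distant Shores | Davis 
The Glass Key  | NULL  
The Iron Gate  | Hill  


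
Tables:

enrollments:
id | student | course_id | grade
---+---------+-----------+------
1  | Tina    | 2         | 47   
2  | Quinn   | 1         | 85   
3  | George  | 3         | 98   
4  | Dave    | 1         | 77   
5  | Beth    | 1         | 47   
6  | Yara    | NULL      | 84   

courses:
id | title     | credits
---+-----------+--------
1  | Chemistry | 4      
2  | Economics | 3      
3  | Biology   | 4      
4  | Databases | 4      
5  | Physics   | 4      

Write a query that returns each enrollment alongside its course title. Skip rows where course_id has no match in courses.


INNER JOIN keeps only enrollments rows whose course_id matches an id in courses. Walk through each enrollment:
  - enrollment 1 (Tina): course_id=2 -> matches Economics
  - enrollment 2 (Quinn): course_id=1 -> matches Chemistry
  - enrollment 3 (George): course_id=3 -> matches Biology
  - enrollment 4 (Dave): course_id=1 -> matches Chemistry
  - enrollment 5 (Beth): course_id=1 -> matches Chemistry
  - enrollment 6 (Yara): course_id=NULL, no match -> dropped
So 1 of 6 rows is dropped.

SQL:
SELECT a.student, b.title AS course
FROM enrollments a
INNER JOIN courses b ON a.course_id = b.id

Result:
student | course   
--------+----------
Tina    | Economics
Quinn   | Chemistry
George  | Biology  
Dave    | Chemistry
Beth    | Chemistry


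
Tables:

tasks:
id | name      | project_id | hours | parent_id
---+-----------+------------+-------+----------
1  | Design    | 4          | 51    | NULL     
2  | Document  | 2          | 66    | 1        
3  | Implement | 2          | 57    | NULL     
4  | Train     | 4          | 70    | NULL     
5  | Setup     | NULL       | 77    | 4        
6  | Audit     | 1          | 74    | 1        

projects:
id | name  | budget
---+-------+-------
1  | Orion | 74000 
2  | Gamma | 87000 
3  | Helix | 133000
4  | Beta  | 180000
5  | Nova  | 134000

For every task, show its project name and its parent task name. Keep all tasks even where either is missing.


Two LEFT JOINs from the same base table tasks: one to projects via project_id, one to tasks itself via parent_id. Both are LEFT so every task is preserved.
Match against projects:
  - task 1 (Design): project_id=4 -> matches Beta
  - task 2 (Document): project_id=2 -> matches Gamma
  - task 3 (Implement): project_id=2 -> matches Gamma
  - task 4 (Train): project_id=4 -> matches Beta
  - task 5 (Setup): project_id=NULL, no match -> kept with NULL
  - task 6 (Audit): project_id=1 -> matches Orion
Match against tasks (self):
  - task 1 (Design): parent_id=NULL -> NULL
  - task 2 (Document): parent_id=1 -> Design
  - task 3 (Implement): parent_id=NULL -> NULL
  - task 4 (Train): parent_id=NULL -> NULL
  - task 5 (Setup): parent_id=4 -> Train
  - task 6 (Audit): parent_id=1 -> Design

SQL:
SELECT a.name, b.name AS project, c.name AS parent
FROM tasks a
LEFT JOIN projects b ON a.project_id = b.id
LEFT JOIN tasks c ON a.parent_id = c.id

Result:
name      | project | parent
----------+---------+-------
Design    | Beta    | NULL  
Document  | Gamma   | Design
Implement | Gamma   | NULL  
Train     | Beta    | NULL  
Setup     | NULL    | Train 
Audit     | Orion   | Design


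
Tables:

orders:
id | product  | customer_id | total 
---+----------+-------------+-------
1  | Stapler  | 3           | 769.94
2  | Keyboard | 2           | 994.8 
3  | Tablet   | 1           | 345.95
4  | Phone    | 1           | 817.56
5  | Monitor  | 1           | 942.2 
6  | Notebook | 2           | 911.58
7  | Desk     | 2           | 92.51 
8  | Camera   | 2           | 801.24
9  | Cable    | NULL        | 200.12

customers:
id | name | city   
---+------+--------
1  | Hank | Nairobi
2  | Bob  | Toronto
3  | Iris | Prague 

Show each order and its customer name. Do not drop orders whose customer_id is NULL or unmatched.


LEFT JOIN keeps every row from orders (the left table); where customer_id has no match in customers, the customer columns become NULL. Walk through each order:
  - order 1 (Stapler): customer_id=3 -> matches Iris
  - order 2 (Keyboard): customer_id=2 -> matches Bob
  - order 3 (Tablet): customer_id=1 -> matches Hank
  - order 4 (Phone): customer_id=1 -> matches Hank
  - order 5 (Monitor): customer_id=1 -> matches Hank
  - order 6 (Notebook): customer_id=2 -> matches Bob
  - order 7 (Desk): customer_id=2 -> matches Bob
  - order 8 (Camera): customer_id=2 -> matches Bob
  - order 9 (Cable): customer_id=NULL, no match -> kept with NULL
All 9 rows appear; 1 has NULL customer.

SQL:
SELECT a.product, b.name AS customer
FROM orders a
LEFT JOIN customers b ON a.customer_id = b.id

Result:
product  | customer
---------+---------
Stapler  | Iris    
Keyboard | Bob     
Tablet   | Hank    
Phone    | Hank    
Monitor  | Hank    
Notebook | Bob     
Desk     | Bob     
Camera   | Bob     
Cable    | NULL    


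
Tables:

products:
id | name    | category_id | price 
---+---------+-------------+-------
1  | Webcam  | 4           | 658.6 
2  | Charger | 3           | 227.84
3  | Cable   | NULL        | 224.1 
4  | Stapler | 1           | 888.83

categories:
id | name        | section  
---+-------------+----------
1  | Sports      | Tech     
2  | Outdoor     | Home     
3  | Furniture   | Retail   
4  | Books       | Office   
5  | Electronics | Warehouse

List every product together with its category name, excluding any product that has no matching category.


INNER JOIN keeps only products rows whose category_id matches an id in categories. Walk through each product:
  - product 1 (Webcam): category_id=4 -> matches Books
  - product 2 (Charger): category_id=3 -> matches Furniture
  - product 3 (Cable): category_id=NULL, no match -> dropped
  - product 4 (Stapler): category_id=1 -> matches Sports
So 1 of 4 rows is dropped.

SQL:
SELECT a.name, b.name AS category
FROM products a
INNER JOIN categories b ON a.category_id = b.id

Result:
name    | category 
--------+----------
Webcam  | Books    
Charger | Furniture
Stapler | Sports   


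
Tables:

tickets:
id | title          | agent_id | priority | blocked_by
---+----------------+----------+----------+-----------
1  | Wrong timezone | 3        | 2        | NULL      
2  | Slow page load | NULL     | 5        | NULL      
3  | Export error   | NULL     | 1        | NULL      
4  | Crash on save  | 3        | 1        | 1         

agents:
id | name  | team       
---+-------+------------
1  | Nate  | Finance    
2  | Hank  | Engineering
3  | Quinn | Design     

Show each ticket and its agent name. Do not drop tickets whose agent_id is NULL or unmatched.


LEFT JOIN keeps every row from tickets (the left table); where agent_id has no match in agents, the agent columns become NULL. Walk through each ticket:
  - ticket 1 (Wrong timezone): agent_id=3 -> matches Quinn
  - ticket 2 (Slow page load): agent_id=NULL, no match -> kept with NULL
  - ticket 3 (Export error): agent_id=NULL, no match -> kept with NULL
  - ticket 4 (Crash on save): agent_id=3 -> matches Quinn
All 4 rows appear; 2 have NULL agent.

SQL:
SELECT a.title, b.name AS agent
FROM tickets a
LEFT JOIN agents b ON a.agent_id = b.id

Result:
title          | agent
---------------+------
Wrong timezone | Quinn
Slow page load | NULL 
Export error   | NULL 
Crash on save  | Quinn


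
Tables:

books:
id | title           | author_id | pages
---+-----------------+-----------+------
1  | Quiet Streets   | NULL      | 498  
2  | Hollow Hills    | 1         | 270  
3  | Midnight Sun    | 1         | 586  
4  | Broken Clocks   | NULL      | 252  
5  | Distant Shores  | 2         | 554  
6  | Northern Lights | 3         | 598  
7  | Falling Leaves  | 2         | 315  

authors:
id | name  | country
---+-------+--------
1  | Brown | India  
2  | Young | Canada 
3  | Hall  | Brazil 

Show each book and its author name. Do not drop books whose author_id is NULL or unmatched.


LEFT JOIN keeps every row from books (the left table); where author_id has no match in authors, the author columns become NULL. Walk through each book:
  - book 1 (Quiet Streets): author_id=NULL, no match -> kept with NULL
  - book 2 (Hollow Hills): author_id=1 -> matches Brown
  - book 3 (Midnight Sun): author_id=1 -> matches Brown
  - book 4 (Broken Clocks): author_id=NULL, no match -> kept with NULL
  - book 5 (Distant Shores): author_id=2 -> matches Young
  - book 6 (Northern Lights): author_id=3 -> matches Hall
  - book 7 (Falling Leaves): author_id=2 -> matches Young
All 7 rows appear; 2 have NULL author.

SQL:
SELECT a.title, b.name AS author
FROM books a
LEFT JOIN authors b ON a.author_id = b.id

Result:
title           | author
----------------+-------
Quiet Streets   | NULL  
Hollow Hills    | Brown 
Midnight Sun    | Brown 
Broken Clocks   | NULL  
Distant Shores  | Young 
Northern Lights | Hall  
Falling Leaves  | Young 


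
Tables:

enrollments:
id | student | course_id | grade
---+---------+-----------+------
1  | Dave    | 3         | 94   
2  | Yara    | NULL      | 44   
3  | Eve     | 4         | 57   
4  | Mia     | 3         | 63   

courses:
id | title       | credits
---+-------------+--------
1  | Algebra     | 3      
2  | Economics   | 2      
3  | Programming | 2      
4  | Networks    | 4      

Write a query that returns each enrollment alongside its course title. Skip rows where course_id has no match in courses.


INNER JOIN keeps only enrollments rows whose course_id matches an id in courses. Walk through each enrollment:
  - enrollment 1 (Dave): course_id=3 -> matches Programming
  - enrollment 2 (Yara): course_id=NULL, no match -> dropped
  - enrollment 3 (Eve): course_id=4 -> matches Networks
  - enrollment 4 (Mia): course_id=3 -> matches Programming
So 1 of 4 rows is dropped.

SQL:
SELECT a.student, b.title AS course
FROM enrollments a
INNER JOIN courses b ON a.course_id = b.id

Result:
student | course     
--------+------------
Dave    | Programming
Eve     | Networks   
Mia     | Programming


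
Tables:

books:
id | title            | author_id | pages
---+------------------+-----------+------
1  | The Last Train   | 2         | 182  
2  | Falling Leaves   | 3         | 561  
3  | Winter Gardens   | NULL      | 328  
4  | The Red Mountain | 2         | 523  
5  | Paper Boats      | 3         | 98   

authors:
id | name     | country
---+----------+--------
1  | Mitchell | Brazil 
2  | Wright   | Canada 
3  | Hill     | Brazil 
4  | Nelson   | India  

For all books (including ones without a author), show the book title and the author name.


LEFT JOIN keeps every row from books (the left table); where author_id has no match in authors, the author columns become NULL. Walk through each book:
  - book 1 (The Last Train): author_id=2 -> matches Wright
  - book 2 (Falling Leaves): author_id=3 -> matches Hill
  - book 3 (Winter Gardens): author_id=NULL, no match -> kept with NULL
  - book 4 (The Red Mountain): author_id=2 -> matches Wright
  - book 5 (Paper Boats): author_id=3 -> matches Hill
All 5 rows appear; 1 has NULL author.

SQL:
SELECT a.title, b.name AS author
FROM books a
LEFT JOIN authors b ON a.author_id = b.id

Result:
title            | author
-----------------+-------
The Last Train   | Wright
Falling Leaves   | Hill  
Winter Gardens   | NULL  
The Red Mountain | Wright
Paper Boats      | Hill  


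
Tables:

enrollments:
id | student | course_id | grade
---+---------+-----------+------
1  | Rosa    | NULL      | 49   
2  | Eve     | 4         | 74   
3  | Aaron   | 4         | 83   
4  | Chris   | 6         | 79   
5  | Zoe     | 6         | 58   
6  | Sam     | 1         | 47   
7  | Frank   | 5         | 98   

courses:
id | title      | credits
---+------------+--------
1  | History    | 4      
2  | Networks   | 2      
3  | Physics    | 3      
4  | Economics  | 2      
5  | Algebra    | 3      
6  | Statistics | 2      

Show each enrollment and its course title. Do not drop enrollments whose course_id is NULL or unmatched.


LEFT JOIN keeps every row from enrollments (the left table); where course_id has no match in courses, the course columns become NULL. Walk through each enrollment:
  - enrollment 1 (Rosa): course_id=NULL, no match -> kept with NULL
  - enrollment 2 (Eve): course_id=4 -> matches Economics
  - enrollment 3 (Aaron): course_id=4 -> matches Economics
  - enrollment 4 (Chris): course_id=6 -> matches Statistics
  - enrollment 5 (Zoe): course_id=6 -> matches Statistics
  - enrollment 6 (Sam): course_id=1 -> matches History
  - enrollment 7 (Frank): course_id=5 -> matches Algebra
All 7 rows appear; 1 has NULL course.

SQL:
SELECT a.student, b.title AS course
FROM enrollments a
LEFT JOIN courses b ON a.course_id = b.id

Result:
student | course    
--------+-----------
Rosa    | NULL      
Eve     | Economics 
Aaron   | Economics 
Chris   | Statistics
Zoe     | Statistics
Sam     | History   
Frank   | Algebra   


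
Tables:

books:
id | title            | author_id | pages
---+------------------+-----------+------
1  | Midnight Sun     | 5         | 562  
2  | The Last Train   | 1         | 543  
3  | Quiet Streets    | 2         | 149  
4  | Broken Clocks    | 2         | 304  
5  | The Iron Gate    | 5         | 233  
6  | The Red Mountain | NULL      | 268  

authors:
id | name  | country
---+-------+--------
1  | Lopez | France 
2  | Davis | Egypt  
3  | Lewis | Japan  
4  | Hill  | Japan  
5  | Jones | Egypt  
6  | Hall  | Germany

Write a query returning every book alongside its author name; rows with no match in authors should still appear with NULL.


LEFT JOIN keeps every row from books (the left table); where author_id has no match in authors, the author columns become NULL. Walk through each book:
  - book 1 (Midnight Sun): author_id=5 -> matches Jones
  - book 2 (The Last Train): author_id=1 -> matches Lopez
  - book 3 (Quiet Streets): author_id=2 -> matches Davis
  - book 4 (Broken Clocks): author_id=2 -> matches Davis
  - book 5 (The Iron Gate): author_id=5 -> matches Jones
  - book 6 (The Red Mountain): author_id=NULL, no match -> kept with NULL
All 6 rows appear; 1 has NULL author.

SQL:
SELECT a.title, b.name AS author
FROM books a
LEFT JOIN authors b ON a.author_id = b.id

Result:
title            | author
-----------------+-------
Midnight Sun     | Jones 
The Last Train   | Lopez 
Quiet Streets    | Davis 
Broken Clocks    | Davis 
The Iron Gate    | Jones 
The Red Mountain | NULL  


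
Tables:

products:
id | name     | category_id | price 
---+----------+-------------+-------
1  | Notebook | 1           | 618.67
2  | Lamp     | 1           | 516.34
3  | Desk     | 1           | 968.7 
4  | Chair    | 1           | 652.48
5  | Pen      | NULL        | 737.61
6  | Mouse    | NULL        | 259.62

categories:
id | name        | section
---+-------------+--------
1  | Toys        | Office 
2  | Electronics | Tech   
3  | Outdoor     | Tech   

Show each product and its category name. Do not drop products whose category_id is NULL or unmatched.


LEFT JOIN keeps every row from products (the left table); where category_id has no match in categories, the category columns become NULL. Walk through each product:
  - product 1 (Notebook): category_id=1 -> matches Toys
  - product 2 (Lamp): category_id=1 -> matches Toys
  - product 3 (Desk): category_id=1 -> matches Toys
  - product 4 (Chair): category_id=1 -> matches Toys
  - product 5 (Pen): category_id=NULL, no match -> kept with NULL
  - product 6 (Mouse): category_id=NULL, no match -> kept with NULL
All 6 rows appear; 2 have NULL category.

SQL:
SELECT a.name, b.name AS category
FROM products a
LEFT JOIN categories b ON a.category_id = b.id

Result:
name     | category
---------+---------
Notebook | Toys    
Lamp     | Toys    
Desk     | Toys    
Chair    | Toys    
Pen      | NULL    
Mouse    | NULL    


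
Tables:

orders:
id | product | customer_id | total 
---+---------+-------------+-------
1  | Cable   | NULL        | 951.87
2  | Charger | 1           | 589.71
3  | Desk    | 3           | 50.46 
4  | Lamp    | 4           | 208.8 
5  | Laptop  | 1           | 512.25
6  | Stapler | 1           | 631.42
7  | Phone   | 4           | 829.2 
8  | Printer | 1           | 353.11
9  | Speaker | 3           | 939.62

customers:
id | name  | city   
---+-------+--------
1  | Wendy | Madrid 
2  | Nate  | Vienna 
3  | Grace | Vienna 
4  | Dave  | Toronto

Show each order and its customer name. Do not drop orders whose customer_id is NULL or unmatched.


LEFT JOIN keeps every row from orders (the left table); where customer_id has no match in customers, the customer columns become NULL. Walk through each order:
  - order 1 (Cable): customer_id=NULL, no match -> kept with NULL
  - order 2 (Charger): customer_id=1 -> matches Wendy
  - order 3 (Desk): customer_id=3 -> matches Grace
  - order 4 (Lamp): customer_id=4 -> matches Dave
  - order 5 (Laptop): customer_id=1 -> matches Wendy
  - order 6 (Stapler): customer_id=1 -> matches Wendy
  - order 7 (Phone): customer_id=4 -> matches Dave
  - order 8 (Printer): customer_id=1 -> matches Wendy
  - order 9 (Speaker): customer_id=3 -> matches Grace
All 9 rows appear; 1 has NULL customer.

SQL:
SELECT a.product, b.name AS customer
FROM orders a
LEFT JOIN customers b ON a.customer_id = b.id

Result:
product | customer
--------+---------
Cable   | NULL    
Charger | Wendy   
Desk    | Grace   
Lamp    | Dave    
Laptop  | Wendy   
Stapler | Wendy   
Phone   | Dave    
Printer | Wendy   
Speaker | Grace   


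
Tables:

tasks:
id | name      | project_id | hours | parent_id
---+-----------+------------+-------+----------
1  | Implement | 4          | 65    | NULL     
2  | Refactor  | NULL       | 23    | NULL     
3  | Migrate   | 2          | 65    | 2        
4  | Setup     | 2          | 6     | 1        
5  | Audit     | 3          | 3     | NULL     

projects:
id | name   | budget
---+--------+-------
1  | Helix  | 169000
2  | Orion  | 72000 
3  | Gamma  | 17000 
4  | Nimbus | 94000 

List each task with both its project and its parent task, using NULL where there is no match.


Two LEFT JOINs from the same base table tasks: one to projects via project_id, one to tasks itself via parent_id. Both are LEFT so every task is preserved.
Match against projects:
  - task 1 (Implement): project_id=4 -> matches Nimbus
  - task 2 (Refactor): project_id=NULL, no match -> kept with NULL
  - task 3 (Migrate): project_id=2 -> matches Orion
  - task 4 (Setup): project_id=2 -> matches Orion
  - task 5 (Audit): project_id=3 -> matches Gamma
Match against tasks (self):
  - task 1 (Implement): parent_id=NULL -> NULL
  - task 2 (Refactor): parent_id=NULL -> NULL
  - task 3 (Migrate): parent_id=2 -> Refactor
  - task 4 (Setup): parent_id=1 -> Implement
  - task 5 (Audit): parent_id=NULL -> NULL

SQL:
SELECT a.name, b.name AS project, c.name AS parent
FROM tasks a
LEFT JOIN projects b ON a.project_id = b.id
LEFT JOIN tasks c ON a.parent_id = c.id

Result:
name      | project | parent   
----------+---------+----------
Implement | Nimbus  | NULL     
Refactor  | NULL    | NULL     
Migrate   | Orion   | Refactor 
Setup     | Orion   | Implement
Audit     | Gamma   | NULL     


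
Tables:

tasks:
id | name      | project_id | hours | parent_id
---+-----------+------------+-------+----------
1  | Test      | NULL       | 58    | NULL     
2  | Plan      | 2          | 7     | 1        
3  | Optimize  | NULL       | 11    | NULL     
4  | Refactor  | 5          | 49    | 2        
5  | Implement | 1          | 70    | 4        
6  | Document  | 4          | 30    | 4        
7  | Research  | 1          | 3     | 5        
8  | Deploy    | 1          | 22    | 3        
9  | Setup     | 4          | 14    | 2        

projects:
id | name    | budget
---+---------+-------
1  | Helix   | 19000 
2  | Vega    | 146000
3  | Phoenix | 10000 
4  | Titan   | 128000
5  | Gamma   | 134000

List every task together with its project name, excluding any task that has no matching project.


INNER JOIN keeps only tasks rows whose project_id matches an id in projects. Walk through each task:
  - task 1 (Test): project_id=NULL, no match -> dropped
  - task 2 (Plan): project_id=2 -> matches Vega
  - task 3 (Optimize): project_id=NULL, no match -> dropped
  - task 4 (Refactor): project_id=5 -> matches Gamma
  - task 5 (Implement): project_id=1 -> matches Helix
  - task 6 (Document): project_id=4 -> matches Titan
  - task 7 (Research): project_id=1 -> matches Helix
  - task 8 (Deploy): project_id=1 -> matches Helix
  - task 9 (Setup): project_id=4 -> matches Titan
So 2 of 9 rows are dropped.

SQL:
SELECT a.name, b.name AS project
FROM tasks a
INNER JOIN projects b ON a.project_id = b.id

Result:
name      | project
----------+--------
Plan      | Vega   
Refactor  | Gamma  
Implement | Helix  
Document  | Titan  
Research  | Helix  
Deploy    | Helix  
Setup     | Titan  


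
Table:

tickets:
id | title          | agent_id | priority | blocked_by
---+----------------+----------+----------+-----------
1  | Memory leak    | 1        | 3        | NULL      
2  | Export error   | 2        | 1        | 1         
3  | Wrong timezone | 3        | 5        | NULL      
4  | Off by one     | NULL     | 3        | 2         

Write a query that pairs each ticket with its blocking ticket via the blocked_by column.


This is a self-join: tickets is joined to a second copy of itself, matching each row's blocked_by to another row's id. Use LEFT JOIN so rows with blocked_by=NULL are kept.
  - ticket 1 (Memory leak): blocked_by=NULL -> NULL
  - ticket 2 (Export error): blocked_by=1 -> Memory leak
  - ticket 3 (Wrong timezone): blocked_by=NULL -> NULL
  - ticket 4 (Off by one): blocked_by=2 -> Export error

SQL:
SELECT a.title AS item, b.title AS blocked_by
FROM tickets a
LEFT JOIN tickets b ON a.blocked_by = b.id

Result:
item           | blocked_by  
---------------+-------------
Memory leak    | NULL        
Export error   | Memory leak 
Wrong timezone | NULL        
Off by one     | Export error


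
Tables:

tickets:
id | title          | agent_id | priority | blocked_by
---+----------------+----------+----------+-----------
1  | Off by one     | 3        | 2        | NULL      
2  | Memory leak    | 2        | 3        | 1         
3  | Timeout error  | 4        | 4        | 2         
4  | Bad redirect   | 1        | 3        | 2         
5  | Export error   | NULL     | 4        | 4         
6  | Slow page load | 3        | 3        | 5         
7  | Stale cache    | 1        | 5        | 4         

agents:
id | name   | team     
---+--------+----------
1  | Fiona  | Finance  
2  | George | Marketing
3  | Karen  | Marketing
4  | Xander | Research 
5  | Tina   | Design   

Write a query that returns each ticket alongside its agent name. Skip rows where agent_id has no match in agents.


INNER JOIN keeps only tickets rows whose agent_id matches an id in agents. Walk through each ticket:
  - ticket 1 (Off by one): agent_id=3 -> matches Karen
  - ticket 2 (Memory leak): agent_id=2 -> matches George
  - ticket 3 (Timeout error): agent_id=4 -> matches Xander
  - ticket 4 (Bad redirect): agent_id=1 -> matches Fiona
  - ticket 5 (Export error): agent_id=NULL, no match -> dropped
  - ticket 6 (Slow page load): agent_id=3 -> matches Karen
  - ticket 7 (Stale cache): agent_id=1 -> matches Fiona
So 1 of 7 rows is dropped.

SQL:
SELECT a.title, b.name AS agent
FROM tickets a
INNER JOIN agents b ON a.agent_id = b.id

Result:
title          | agent 
---------------+-------
Off by one     | Karen 
Memory leak    | George
Timeout error  | Xander
Bad redirect   | Fiona 
Slow page load | Karen 
Stale cache    | Fiona 


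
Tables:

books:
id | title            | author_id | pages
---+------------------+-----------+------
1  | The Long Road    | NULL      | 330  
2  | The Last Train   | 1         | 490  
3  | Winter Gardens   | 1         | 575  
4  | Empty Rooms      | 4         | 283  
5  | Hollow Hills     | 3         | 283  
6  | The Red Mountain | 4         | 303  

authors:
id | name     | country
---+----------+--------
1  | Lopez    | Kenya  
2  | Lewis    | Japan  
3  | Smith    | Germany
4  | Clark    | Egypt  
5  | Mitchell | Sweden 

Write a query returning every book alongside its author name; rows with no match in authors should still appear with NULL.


LEFT JOIN keeps every row from books (the left table); where author_id has no match in authors, the author columns become NULL. Walk through each book:
  - book 1 (The Long Road): author_id=NULL, no match -> kept with NULL
  - book 2 (The Last Train): author_id=1 -> matches Lopez
  - book 3 (Winter Gardens): author_id=1 -> matches Lopez
  - book 4 (Empty Rooms): author_id=4 -> matches Clark
  - book 5 (Hollow Hills): author_id=3 -> matches Smith
  - book 6 (The Red Mountain): author_id=4 -> matches Clark
All 6 rows appear; 1 has NULL author.

SQL:
SELECT a.title, b.name AS author
FROM books a
LEFT JOIN authors b ON a.author_id = b.id

Result:
title            | author
-----------------+-------
The Long Road    | NULL  
The Last Train   | Lopez 
Winter Gardens   | Lopez 
Empty Rooms      | Clark 
Hollow Hills     | Smith 
The Red Mountain | Clark 


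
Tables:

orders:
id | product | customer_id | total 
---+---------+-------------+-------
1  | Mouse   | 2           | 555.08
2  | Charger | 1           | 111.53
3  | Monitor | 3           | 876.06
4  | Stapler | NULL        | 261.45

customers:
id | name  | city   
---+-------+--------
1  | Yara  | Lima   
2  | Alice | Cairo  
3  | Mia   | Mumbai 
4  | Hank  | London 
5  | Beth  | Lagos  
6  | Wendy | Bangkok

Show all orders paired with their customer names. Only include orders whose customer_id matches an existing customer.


INNER JOIN keeps only orders rows whose customer_id matches an id in customers. Walk through each order:
  - order 1 (Mouse): customer_id=2 -> matches Alice
  - order 2 (Charger): customer_id=1 -> matches Yara
  - order 3 (Monitor): customer_id=3 -> matches Mia
  - order 4 (Stapler): customer_id=NULL, no match -> dropped
So 1 of 4 rows is dropped.

SQL:
SELECT a.product, b.name AS customer
FROM orders a
INNER JOIN customers b ON a.customer_id = b.id

Result:
product | customer
--------+---------
Mouse   | Alice   
Charger | Yara    
Monitor | Mia     


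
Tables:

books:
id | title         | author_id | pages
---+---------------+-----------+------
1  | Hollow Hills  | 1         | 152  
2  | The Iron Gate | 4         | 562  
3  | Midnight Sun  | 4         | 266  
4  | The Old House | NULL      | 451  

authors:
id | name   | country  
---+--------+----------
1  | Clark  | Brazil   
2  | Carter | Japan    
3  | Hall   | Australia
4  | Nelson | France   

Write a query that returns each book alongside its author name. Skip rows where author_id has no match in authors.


INNER JOIN keeps only books rows whose author_id matches an id in authors. Walk through each book:
  - book 1 (Hollow Hills): author_id=1 -> matches Clark
  - book 2 (The Iron Gate): author_id=4 -> matches Nelson
  - book 3 (Midnight Sun): author_id=4 -> matches Nelson
  - book 4 (The Old House): author_id=NULL, no match -> dropped
So 1 of 4 rows is dropped.

SQL:
SELECT a.title, b.name AS author
FROM books a
INNER JOIN authors b ON a.author_id = b.id

Result:
title         | author
--------------+-------
Hollow Hills  | Clark 
The Iron Gate | Nelson
Midnight Sun  | Nelson


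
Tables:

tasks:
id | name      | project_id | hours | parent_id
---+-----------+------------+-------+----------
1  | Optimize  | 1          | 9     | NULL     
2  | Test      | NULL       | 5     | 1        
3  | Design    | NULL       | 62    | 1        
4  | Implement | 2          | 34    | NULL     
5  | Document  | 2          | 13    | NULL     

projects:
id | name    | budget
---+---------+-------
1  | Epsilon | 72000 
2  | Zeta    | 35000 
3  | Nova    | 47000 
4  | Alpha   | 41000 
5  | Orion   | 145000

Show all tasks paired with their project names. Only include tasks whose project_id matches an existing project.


INNER JOIN keeps only tasks rows whose project_id matches an id in projects. Walk through each task:
  - task 1 (Optimize): project_id=1 -> matches Epsilon
  - task 2 (Test): project_id=NULL, no match -> dropped
  - task 3 (Design): project_id=NULL, no match -> dropped
  - task 4 (Implement): project_id=2 -> matches Zeta
  - task 5 (Document): project_id=2 -> matches Zeta
So 2 of 5 rows are dropped.

SQL:
SELECT a.name, b.name AS project
FROM tasks a
INNER JOIN projects b ON a.project_id = b.id

Result:
name      | project
----------+--------
Optimize  | Epsilon
Implement | Zeta   
Document  | Zeta   


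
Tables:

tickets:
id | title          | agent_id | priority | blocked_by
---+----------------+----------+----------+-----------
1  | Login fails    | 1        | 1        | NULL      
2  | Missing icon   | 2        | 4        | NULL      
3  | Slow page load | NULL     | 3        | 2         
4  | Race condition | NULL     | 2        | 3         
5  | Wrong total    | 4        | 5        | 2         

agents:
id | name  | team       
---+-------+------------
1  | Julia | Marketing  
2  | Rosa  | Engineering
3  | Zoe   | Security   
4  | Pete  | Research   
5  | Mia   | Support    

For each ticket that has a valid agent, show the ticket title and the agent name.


INNER JOIN keeps only tickets rows whose agent_id matches an id in agents. Walk through each ticket:
  - ticket 1 (Login fails): agent_id=1 -> matches Julia
  - ticket 2 (Missing icon): agent_id=2 -> matches Rosa
  - ticket 3 (Slow page load): agent_id=NULL, no match -> dropped
  - ticket 4 (Race condition): agent_id=NULL, no match -> dropped
  - ticket 5 (Wrong total): agent_id=4 -> matches Pete
So 2 of 5 rows are dropped.

SQL:
SELECT a.title, b.name AS agent
FROM tickets a
INNER JOIN agents b ON a.agent_id = b.id

Result:
title        | agent
-------------+------
Login fails  | Julia
Missing icon | Rosa 
Wrong total  | Pete 


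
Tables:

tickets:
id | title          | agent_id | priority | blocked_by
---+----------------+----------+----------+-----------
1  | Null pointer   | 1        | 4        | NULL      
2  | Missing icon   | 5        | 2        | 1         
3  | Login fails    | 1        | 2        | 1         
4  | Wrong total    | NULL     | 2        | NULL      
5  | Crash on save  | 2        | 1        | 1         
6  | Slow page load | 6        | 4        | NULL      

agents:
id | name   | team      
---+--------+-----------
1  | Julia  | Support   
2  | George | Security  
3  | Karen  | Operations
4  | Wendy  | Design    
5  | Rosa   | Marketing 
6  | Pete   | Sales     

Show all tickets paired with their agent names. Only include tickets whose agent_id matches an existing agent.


INNER JOIN keeps only tickets rows whose agent_id matches an id in agents. Walk through each ticket:
  - ticket 1 (Null pointer): agent_id=1 -> matches Julia
  - ticket 2 (Missing icon): agent_id=5 -> matches Rosa
  - ticket 3 (Login fails): agent_id=1 -> matches Julia
  - ticket 4 (Wrong total): agent_id=NULL, no match -> dropped
  - ticket 5 (Crash on save): agent_id=2 -> matches George
  - ticket 6 (Slow page load): agent_id=6 -> matches Pete
So 1 of 6 rows is dropped.

SQL:
SELECT a.title, b.name AS agent
FROM tickets a
INNER JOIN agents b ON a.agent_id = b.id

Result:
title          | agent 
---------------+-------
Null pointer   | Julia 
Missing icon   | Rosa  
Login fails    | Julia 
Crash on save  | George
Slow page load | Pete  


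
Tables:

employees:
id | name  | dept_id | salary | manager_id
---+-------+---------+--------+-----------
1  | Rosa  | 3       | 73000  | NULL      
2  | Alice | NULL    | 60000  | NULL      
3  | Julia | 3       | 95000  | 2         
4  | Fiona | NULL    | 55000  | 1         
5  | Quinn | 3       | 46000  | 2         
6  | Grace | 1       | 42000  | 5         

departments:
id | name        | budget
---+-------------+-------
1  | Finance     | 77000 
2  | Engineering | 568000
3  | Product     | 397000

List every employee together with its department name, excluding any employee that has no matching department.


INNER JOIN keeps only employees rows whose dept_id matches an id in departments. Walk through each employee:
  - employee 1 (Rosa): dept_id=3 -> matches Product
  - employee 2 (Alice): dept_id=NULL, no match -> dropped
  - employee 3 (Julia): dept_id=3 -> matches Product
  - employee 4 (Fiona): dept_id=NULL, no match -> dropped
  - employee 5 (Quinn): dept_id=3 -> matches Product
  - employee 6 (Grace): dept_id=1 -> matches Finance
So 2 of 6 rows are dropped.

SQL:
SELECT a.name, b.name AS department
FROM employees a
INNER JOIN departments b ON a.dept_id = b.id

Result:
name  | department
------+-----------
Rosa  | Product   
Julia | Product   
Quinn | Product   
Grace | Finance   
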